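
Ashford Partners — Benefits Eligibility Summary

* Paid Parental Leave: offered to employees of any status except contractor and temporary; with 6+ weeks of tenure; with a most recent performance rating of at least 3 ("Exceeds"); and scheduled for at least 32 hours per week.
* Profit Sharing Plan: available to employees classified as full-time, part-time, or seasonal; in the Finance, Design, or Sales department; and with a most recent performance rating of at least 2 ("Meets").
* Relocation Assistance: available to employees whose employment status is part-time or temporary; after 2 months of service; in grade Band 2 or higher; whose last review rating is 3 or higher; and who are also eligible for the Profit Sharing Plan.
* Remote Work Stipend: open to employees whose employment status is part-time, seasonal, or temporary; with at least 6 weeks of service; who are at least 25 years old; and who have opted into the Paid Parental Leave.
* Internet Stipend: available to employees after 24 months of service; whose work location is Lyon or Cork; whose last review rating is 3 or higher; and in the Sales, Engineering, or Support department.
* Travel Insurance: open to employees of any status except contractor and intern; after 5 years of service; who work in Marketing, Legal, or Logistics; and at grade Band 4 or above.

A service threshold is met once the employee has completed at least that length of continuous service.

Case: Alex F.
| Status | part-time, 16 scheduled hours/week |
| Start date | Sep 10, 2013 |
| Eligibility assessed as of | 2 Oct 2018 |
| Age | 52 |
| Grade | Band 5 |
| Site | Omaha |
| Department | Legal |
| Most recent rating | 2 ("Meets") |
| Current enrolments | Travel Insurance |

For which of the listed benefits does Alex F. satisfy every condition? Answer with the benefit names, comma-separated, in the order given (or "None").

Travel Insurance

Service from Sep 10, 2013 to 2 Oct 2018: 1848 days.
Paid Parental Leave — status part-time ✓ (not excluded); service 1848 days ≥ 6 weeks (≈42 days) ✓; rating 2 < 3 ✗ → not eligible.
Profit Sharing Plan — status part-time ✓; dept Legal ✗ → not eligible.
Relocation Assistance — status part-time ✓; service 1848 days ≥ 2 months (≈60 days) ✓; grade Band 5 ≥ Band 2 ✓; rating 2 < 3 ✗ → not eligible.
Remote Work Stipend — status part-time ✓; service 1848 days ≥ 6 weeks (≈42 days) ✓; age 52 ≥ 25 ✓; not enrolled in Paid Parental Leave ✗ → not eligible.
Internet Stipend — service 1848 days ≥ 24 months (≈720 days) ✓; site Omaha ✗ (not Lyon or Cork) → not eligible.
Travel Insurance — status part-time ✓ (not excluded); service 1848 days ≥ 5 years (≈1825 days) ✓; dept Legal ✓; grade Band 5 ≥ Band 4 ✓ → eligible.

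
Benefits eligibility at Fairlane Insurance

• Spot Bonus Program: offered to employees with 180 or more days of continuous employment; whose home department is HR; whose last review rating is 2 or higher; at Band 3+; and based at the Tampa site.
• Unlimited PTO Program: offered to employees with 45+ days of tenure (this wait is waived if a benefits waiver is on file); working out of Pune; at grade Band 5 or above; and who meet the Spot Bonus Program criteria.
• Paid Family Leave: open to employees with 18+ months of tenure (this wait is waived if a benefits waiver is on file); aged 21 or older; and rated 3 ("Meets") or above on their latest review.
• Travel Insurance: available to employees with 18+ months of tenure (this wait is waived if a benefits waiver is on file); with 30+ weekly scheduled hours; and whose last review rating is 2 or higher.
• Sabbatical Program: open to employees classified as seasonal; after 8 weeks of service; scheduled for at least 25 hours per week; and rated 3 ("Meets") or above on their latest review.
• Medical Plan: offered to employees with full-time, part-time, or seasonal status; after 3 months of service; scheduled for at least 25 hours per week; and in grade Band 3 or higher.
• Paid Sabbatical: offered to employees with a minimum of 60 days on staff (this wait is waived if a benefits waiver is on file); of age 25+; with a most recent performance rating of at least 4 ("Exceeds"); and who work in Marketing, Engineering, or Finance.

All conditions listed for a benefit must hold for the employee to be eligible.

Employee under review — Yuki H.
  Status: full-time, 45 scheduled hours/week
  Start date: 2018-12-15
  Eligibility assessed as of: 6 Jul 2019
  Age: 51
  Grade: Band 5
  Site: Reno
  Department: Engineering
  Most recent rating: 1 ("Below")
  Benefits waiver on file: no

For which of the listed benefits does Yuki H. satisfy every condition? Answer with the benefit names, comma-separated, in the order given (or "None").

Service from 2018-12-15 to 6 Jul 2019: 203 days.
Spot Bonus Program — service 203 days ≥ 180 days ✓; dept Engineering ✗ → not eligible.
Unlimited PTO Program — no waiver, service 203 days ≥ 45 days ✓; site Reno ✗ (not Pune) → not eligible.
Paid Family Leave — no waiver, service 203 days < 18 months (≈540 days) ✗ → not eligible.
Travel Insurance — no waiver, service 203 days < 18 months (≈540 days) ✗ → not eligible.
Sabbatical Program — status full-time ✗ (requires seasonal) → not eligible.
Medical Plan — status full-time ✓; service 203 days ≥ 3 months (≈90 days) ✓; 45 hrs/wk ≥ 25 ✓; grade Band 5 ≥ Band 3 ✓ → eligible.
Paid Sabbatical — no waiver, service 203 days ≥ 60 days ✓; age 51 ≥ 25 ✓; rating 1 < 4 ✗ → not eligible.

Medical Plan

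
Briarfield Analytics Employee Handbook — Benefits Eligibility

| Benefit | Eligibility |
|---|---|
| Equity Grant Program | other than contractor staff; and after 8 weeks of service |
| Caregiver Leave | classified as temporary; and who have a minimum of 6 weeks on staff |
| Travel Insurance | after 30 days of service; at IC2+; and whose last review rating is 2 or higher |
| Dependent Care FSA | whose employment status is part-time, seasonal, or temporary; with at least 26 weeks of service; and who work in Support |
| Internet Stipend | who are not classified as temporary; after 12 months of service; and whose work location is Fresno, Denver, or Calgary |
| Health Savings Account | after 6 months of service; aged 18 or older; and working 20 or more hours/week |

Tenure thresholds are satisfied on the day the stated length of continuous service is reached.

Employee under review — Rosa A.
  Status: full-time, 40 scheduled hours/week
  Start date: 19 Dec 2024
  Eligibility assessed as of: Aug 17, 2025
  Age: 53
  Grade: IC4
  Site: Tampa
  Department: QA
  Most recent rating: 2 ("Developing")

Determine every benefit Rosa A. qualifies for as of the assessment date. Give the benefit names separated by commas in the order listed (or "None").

Service from 19 Dec 2024 to Aug 17, 2025: 241 days.
Equity Grant Program — status full-time ✓ (not excluded); service 241 days ≥ 8 weeks (≈56 days) ✓ → eligible.
Caregiver Leave — status full-time ✗ (requires temporary) → not eligible.
Travel Insurance — service 241 days ≥ 30 days ✓; grade IC4 ≥ IC2 ✓; rating 2 ≥ 2 ✓ → eligible.
Dependent Care FSA — status full-time ✗ (requires part-time, seasonal, or temporary) → not eligible.
Internet Stipend — status full-time ✓ (not excluded); service 241 days < 12 months (≈360 days) ✗ → not eligible.
Health Savings Account — service 241 days ≥ 6 months (≈180 days) ✓; age 53 ≥ 18 ✓; 40 hrs/wk ≥ 20 ✓ → eligible.

Equity Grant Program, Travel Insurance, Health Savings Account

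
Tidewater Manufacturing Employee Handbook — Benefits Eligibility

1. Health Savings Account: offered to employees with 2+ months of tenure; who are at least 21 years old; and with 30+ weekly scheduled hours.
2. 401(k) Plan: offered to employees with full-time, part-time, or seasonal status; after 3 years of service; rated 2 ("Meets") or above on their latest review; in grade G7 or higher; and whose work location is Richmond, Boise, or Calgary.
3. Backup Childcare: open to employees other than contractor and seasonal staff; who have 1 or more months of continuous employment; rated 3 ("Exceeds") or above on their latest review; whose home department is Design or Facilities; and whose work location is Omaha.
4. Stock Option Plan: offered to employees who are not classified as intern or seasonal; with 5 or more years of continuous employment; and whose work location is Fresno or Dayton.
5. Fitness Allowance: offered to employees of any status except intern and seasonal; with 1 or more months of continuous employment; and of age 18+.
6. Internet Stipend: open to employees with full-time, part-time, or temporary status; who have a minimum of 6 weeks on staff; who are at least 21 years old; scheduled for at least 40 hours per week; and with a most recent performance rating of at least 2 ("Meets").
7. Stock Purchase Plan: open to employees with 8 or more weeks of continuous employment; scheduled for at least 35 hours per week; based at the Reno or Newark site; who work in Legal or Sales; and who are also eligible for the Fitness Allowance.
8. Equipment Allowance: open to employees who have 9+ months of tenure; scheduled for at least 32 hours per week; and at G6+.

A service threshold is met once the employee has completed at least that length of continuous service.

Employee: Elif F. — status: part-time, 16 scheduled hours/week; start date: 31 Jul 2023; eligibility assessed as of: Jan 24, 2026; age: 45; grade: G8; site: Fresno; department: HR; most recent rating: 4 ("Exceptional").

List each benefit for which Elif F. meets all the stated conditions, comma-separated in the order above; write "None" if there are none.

Service from 31 Jul 2023 to Jan 24, 2026: 908 days.
Health Savings Account — service 908 days ≥ 2 months (≈60 days) ✓; age 45 ≥ 21 ✓; 16 hrs/wk < 30 ✗ → not eligible.
401(k) Plan — status part-time ✓; service 908 days < 3 years (≈1095 days) ✗ → not eligible.
Backup Childcare — status part-time ✓ (not excluded); service 908 days ≥ 1 month (≈30 days) ✓; rating 4 ≥ 3 ✓; dept HR ✗ → not eligible.
Stock Option Plan — status part-time ✓ (not excluded); service 908 days < 5 years (≈1825 days) ✗ → not eligible.
Fitness Allowance — status part-time ✓ (not excluded); service 908 days ≥ 1 month (≈30 days) ✓; age 45 ≥ 18 ✓ → eligible.
Internet Stipend — status part-time ✓; service 908 days ≥ 6 weeks (≈42 days) ✓; age 45 ≥ 21 ✓; 16 hrs/wk < 40 ✗ → not eligible.
Stock Purchase Plan — service 908 days ≥ 8 weeks (≈56 days) ✓; 16 hrs/wk < 35 ✗ → not eligible.
Equipment Allowance — service 908 days ≥ 9 months (≈270 days) ✓; 16 hrs/wk < 32 ✗ → not eligible.

Fitness Allowance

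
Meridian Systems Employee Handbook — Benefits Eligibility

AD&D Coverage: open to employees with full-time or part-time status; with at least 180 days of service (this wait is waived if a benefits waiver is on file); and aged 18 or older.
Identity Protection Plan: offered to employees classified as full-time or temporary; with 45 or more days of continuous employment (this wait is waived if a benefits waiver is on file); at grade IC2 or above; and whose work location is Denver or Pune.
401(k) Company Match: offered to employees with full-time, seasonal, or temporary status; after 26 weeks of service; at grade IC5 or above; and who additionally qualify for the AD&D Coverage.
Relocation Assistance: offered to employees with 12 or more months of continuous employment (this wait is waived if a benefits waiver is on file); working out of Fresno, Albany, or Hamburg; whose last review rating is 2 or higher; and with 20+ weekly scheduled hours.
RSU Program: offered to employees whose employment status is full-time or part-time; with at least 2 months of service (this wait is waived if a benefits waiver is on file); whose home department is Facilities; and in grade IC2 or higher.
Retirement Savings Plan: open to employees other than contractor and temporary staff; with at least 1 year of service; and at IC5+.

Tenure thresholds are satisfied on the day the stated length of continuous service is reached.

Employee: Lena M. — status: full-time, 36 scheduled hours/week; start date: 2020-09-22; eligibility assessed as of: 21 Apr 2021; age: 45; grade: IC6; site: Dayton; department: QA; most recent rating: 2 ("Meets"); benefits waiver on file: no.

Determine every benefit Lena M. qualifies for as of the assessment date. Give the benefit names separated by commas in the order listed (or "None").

Service from 2020-09-22 to 21 Apr 2021: 211 days.
AD&D Coverage — status full-time ✓; no waiver, service 211 days ≥ 180 days ✓; age 45 ≥ 18 ✓ → eligible.
Identity Protection Plan — status full-time ✓; no waiver, service 211 days ≥ 45 days ✓; grade IC6 ≥ IC2 ✓; site Dayton ✗ (not Denver or Pune) → not eligible.
401(k) Company Match — status full-time ✓; service 211 days ≥ 26 weeks (≈182 days) ✓; grade IC6 ≥ IC5 ✓; eligible for AD&D Coverage ✓ → eligible.
Relocation Assistance — no waiver, service 211 days < 12 months (≈360 days) ✗ → not eligible.
RSU Program — status full-time ✓; no waiver, service 211 days ≥ 2 months (≈60 days) ✓; dept QA ✗ → not eligible.
Retirement Savings Plan — status full-time ✓ (not excluded); service 211 days < 1 year (≈365 days) ✗ → not eligible.

AD&D Coverage, 401(k) Company Match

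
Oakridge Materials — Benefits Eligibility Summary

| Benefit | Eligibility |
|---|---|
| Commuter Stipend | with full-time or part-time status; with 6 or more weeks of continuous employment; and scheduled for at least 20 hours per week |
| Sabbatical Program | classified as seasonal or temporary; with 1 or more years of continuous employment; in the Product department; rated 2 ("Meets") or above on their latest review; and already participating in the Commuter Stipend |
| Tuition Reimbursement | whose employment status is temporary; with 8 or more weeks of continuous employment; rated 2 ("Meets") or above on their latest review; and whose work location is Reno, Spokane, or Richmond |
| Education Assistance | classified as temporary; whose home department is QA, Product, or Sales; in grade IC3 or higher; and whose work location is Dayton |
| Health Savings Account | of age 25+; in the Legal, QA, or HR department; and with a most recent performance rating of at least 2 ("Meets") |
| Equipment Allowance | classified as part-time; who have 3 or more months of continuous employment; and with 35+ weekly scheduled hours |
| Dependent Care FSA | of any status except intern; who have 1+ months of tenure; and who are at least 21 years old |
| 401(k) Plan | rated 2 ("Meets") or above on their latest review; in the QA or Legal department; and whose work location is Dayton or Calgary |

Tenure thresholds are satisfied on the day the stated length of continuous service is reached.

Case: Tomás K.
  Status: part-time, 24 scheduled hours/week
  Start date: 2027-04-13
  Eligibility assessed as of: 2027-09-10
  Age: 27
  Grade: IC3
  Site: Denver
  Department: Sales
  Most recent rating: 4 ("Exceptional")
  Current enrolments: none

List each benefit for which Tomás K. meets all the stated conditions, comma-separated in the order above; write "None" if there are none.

Commuter Stipend, Dependent Care FSA

Service from 2027-04-13 to 2027-09-10: 150 days.
Commuter Stipend — status part-time ✓; service 150 days ≥ 6 weeks (≈42 days) ✓; 24 hrs/wk ≥ 20 ✓ → eligible.
Sabbatical Program — status part-time ✗ (requires seasonal or temporary) → not eligible.
Tuition Reimbursement — status part-time ✗ (requires temporary) → not eligible.
Education Assistance — status part-time ✗ (requires temporary) → not eligible.
Health Savings Account — age 27 ≥ 25 ✓; dept Sales ✗ → not eligible.
Equipment Allowance — status part-time ✓; service 150 days ≥ 3 months (≈90 days) ✓; 24 hrs/wk < 35 ✗ → not eligible.
Dependent Care FSA — status part-time ✓ (not excluded); service 150 days ≥ 1 month (≈30 days) ✓; age 27 ≥ 21 ✓ → eligible.
401(k) Plan — rating 4 ≥ 2 ✓; dept Sales ✗ → not eligible.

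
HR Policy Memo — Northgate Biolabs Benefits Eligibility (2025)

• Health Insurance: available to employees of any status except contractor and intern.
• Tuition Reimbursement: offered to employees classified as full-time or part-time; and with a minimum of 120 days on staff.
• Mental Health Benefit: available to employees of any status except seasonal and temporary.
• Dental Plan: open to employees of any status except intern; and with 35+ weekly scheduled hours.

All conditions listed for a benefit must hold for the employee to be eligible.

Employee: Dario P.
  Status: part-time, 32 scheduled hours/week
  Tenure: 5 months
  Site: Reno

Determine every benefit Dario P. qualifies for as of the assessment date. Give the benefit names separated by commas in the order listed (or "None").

Health Insurance — status part-time ✓ (not excluded) → eligible.
Tuition Reimbursement — status part-time ✓; service 5 months ≥ 120 days ✓ → eligible.
Mental Health Benefit — status part-time ✓ (not excluded) → eligible.
Dental Plan — status part-time ✓ (not excluded); 32 hrs/wk < 35 ✗ → not eligible.

Health Insurance, Tuition Reimbursement, Mental Health Benefit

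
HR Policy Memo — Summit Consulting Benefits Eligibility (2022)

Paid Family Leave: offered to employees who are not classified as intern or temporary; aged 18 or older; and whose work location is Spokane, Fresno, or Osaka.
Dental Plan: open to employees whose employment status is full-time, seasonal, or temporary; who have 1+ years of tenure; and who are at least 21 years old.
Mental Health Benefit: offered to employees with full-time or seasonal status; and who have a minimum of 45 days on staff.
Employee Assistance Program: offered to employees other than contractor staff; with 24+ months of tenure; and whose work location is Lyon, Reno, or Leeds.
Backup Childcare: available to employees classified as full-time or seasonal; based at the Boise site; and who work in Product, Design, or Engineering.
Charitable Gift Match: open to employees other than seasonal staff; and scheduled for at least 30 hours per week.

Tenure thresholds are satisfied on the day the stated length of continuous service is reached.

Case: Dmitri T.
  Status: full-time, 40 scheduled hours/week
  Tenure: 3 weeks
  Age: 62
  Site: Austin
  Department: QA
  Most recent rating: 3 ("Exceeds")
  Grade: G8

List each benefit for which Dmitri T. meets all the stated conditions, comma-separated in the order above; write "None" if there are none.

Paid Family Leave — status full-time ✓ (not excluded); age 62 ≥ 18 ✓; site Austin ✗ (not Spokane, Fresno, or Osaka) → not eligible.
Dental Plan — status full-time ✓; service 3 weeks < 1 year (≈365 days) ✗ → not eligible.
Mental Health Benefit — status full-time ✓; service 3 weeks < 45 days ✗ → not eligible.
Employee Assistance Program — status full-time ✓ (not excluded); service 3 weeks < 24 months (≈720 days) ✗ → not eligible.
Backup Childcare — status full-time ✓; site Austin ✗ (not Boise) → not eligible.
Charitable Gift Match — status full-time ✓ (not excluded); 40 hrs/wk ≥ 30 ✓ → eligible.

Charitable Gift Match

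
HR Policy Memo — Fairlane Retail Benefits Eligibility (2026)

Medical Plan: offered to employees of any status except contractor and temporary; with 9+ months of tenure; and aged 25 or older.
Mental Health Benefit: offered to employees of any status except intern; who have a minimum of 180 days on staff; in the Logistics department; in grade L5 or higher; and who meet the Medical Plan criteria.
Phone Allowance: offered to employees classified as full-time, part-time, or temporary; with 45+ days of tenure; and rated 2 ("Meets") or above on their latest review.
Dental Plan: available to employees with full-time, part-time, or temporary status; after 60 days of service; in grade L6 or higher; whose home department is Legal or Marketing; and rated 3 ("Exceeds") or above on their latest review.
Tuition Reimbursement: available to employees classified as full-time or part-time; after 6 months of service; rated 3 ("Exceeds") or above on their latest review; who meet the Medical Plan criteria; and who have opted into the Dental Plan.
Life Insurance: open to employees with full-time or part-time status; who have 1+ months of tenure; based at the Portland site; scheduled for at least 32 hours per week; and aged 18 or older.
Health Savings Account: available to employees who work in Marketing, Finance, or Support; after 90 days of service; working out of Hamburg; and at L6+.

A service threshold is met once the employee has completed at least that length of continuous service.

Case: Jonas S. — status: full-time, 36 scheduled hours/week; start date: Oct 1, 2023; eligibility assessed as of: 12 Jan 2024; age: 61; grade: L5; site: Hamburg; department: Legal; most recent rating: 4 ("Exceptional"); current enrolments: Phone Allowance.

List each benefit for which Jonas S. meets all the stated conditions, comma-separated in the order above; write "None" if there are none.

Service from Oct 1, 2023 to 12 Jan 2024: 103 days.
Medical Plan — status full-time ✓ (not excluded); service 103 days < 9 months (≈270 days) ✗ → not eligible.
Mental Health Benefit — status full-time ✓ (not excluded); service 103 days < 180 days ✗ → not eligible.
Phone Allowance — status full-time ✓; service 103 days ≥ 45 days ✓; rating 4 ≥ 2 ✓ → eligible.
Dental Plan — status full-time ✓; service 103 days ≥ 60 days ✓; grade L5 < L6 ✗ → not eligible.
Tuition Reimbursement — status full-time ✓; service 103 days < 6 months (≈180 days) ✗ → not eligible.
Life Insurance — status full-time ✓; service 103 days ≥ 1 month (≈30 days) ✓; site Hamburg ✗ (not Portland) → not eligible.
Health Savings Account — dept Legal ✗ → not eligible.

Phone Allowance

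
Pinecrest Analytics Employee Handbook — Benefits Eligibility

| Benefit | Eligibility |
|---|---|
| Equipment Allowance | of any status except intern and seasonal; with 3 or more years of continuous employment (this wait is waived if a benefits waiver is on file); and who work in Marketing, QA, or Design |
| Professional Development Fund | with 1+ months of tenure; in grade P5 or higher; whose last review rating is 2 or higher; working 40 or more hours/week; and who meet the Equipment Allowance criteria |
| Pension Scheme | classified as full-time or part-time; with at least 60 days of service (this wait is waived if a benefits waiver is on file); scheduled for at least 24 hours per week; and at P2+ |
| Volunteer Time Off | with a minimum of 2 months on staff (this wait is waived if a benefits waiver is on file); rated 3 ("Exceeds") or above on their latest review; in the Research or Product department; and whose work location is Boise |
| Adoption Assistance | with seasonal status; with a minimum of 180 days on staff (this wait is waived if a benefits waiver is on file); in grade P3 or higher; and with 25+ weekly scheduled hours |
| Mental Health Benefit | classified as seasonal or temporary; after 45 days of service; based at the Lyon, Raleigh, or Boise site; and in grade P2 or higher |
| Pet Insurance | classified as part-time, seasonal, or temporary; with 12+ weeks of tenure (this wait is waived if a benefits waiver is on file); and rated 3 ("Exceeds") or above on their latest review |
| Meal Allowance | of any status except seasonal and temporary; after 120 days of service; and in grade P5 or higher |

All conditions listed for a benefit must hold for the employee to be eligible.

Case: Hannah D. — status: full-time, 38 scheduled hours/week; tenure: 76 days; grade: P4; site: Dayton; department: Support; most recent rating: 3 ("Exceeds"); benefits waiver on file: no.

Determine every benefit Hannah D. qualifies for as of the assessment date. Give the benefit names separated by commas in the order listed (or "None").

Equipment Allowance — status full-time ✓ (not excluded); no waiver, service 76 days < 3 years (≈1095 days) ✗ → not eligible.
Professional Development Fund — service 76 days ≥ 1 month (≈30 days) ✓; grade P4 < P5 ✗ → not eligible.
Pension Scheme — status full-time ✓; no waiver, service 76 days ≥ 60 days ✓; 38 hrs/wk ≥ 24 ✓; grade P4 ≥ P2 ✓ → eligible.
Volunteer Time Off — no waiver, service 76 days ≥ 2 months (≈60 days) ✓; rating 3 ≥ 3 ✓; dept Support ✗ → not eligible.
Adoption Assistance — status full-time ✗ (requires seasonal) → not eligible.
Mental Health Benefit — status full-time ✗ (requires seasonal or temporary) → not eligible.
Pet Insurance — status full-time ✗ (requires part-time, seasonal, or temporary) → not eligible.
Meal Allowance — status full-time ✓ (not excluded); service 76 days < 120 days ✗ → not eligible.

Pension Scheme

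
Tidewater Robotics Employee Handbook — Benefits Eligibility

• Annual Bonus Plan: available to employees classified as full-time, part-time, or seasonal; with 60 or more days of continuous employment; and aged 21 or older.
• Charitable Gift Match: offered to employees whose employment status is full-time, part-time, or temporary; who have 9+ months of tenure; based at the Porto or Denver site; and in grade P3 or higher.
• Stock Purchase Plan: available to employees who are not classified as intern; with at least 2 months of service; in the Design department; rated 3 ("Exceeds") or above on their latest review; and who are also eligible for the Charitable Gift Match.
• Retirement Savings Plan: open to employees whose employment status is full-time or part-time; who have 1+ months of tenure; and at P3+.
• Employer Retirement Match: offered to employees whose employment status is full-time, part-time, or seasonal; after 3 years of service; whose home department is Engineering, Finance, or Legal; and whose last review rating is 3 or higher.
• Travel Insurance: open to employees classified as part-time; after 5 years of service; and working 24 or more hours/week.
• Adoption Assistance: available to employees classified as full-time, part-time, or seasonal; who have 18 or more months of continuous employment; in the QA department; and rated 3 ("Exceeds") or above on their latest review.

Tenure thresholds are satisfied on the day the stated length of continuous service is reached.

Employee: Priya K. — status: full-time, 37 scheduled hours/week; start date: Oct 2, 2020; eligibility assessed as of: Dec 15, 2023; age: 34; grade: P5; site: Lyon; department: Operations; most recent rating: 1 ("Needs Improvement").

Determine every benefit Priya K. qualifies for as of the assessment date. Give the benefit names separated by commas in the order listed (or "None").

Service from Oct 2, 2020 to Dec 15, 2023: 1169 days.
Annual Bonus Plan — status full-time ✓; service 1169 days ≥ 60 days ✓; age 34 ≥ 21 ✓ → eligible.
Charitable Gift Match — status full-time ✓; service 1169 days ≥ 9 months (≈270 days) ✓; site Lyon ✗ (not Porto or Denver) → not eligible.
Stock Purchase Plan — status full-time ✓ (not excluded); service 1169 days ≥ 2 months (≈60 days) ✓; dept Operations ✗ → not eligible.
Retirement Savings Plan — status full-time ✓; service 1169 days ≥ 1 month (≈30 days) ✓; grade P5 ≥ P3 ✓ → eligible.
Employer Retirement Match — status full-time ✓; service 1169 days ≥ 3 years (≈1095 days) ✓; dept Operations ✗ → not eligible.
Travel Insurance — status full-time ✗ (requires part-time) → not eligible.
Adoption Assistance — status full-time ✓; service 1169 days ≥ 18 months (≈540 days) ✓; dept Operations ✗ → not eligible.

Annual Bonus Plan, Retirement Savings Plan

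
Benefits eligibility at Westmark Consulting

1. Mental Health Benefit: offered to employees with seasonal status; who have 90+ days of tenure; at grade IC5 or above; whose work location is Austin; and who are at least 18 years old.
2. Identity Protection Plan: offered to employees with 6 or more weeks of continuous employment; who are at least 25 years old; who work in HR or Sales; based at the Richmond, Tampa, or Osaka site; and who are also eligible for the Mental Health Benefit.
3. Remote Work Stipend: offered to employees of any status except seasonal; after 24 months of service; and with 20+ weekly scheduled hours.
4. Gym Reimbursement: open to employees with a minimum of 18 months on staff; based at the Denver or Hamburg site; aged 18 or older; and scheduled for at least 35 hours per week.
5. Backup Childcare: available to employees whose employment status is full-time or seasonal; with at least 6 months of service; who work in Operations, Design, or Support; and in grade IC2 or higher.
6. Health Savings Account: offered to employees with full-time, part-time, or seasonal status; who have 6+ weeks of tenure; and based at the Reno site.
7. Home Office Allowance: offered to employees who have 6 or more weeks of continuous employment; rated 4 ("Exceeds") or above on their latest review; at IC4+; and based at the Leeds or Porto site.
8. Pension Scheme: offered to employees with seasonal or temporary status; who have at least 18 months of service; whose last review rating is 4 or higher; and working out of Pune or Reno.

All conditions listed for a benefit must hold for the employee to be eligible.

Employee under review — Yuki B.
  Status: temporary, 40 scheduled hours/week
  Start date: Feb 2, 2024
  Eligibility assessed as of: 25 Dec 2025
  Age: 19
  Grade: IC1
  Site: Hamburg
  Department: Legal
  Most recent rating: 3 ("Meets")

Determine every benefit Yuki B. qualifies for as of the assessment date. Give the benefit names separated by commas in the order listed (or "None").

Service from Feb 2, 2024 to 25 Dec 2025: 692 days.
Mental Health Benefit — status temporary ✗ (requires seasonal) → not eligible.
Identity Protection Plan — service 692 days ≥ 6 weeks (≈42 days) ✓; age 19 < 25 ✗ → not eligible.
Remote Work Stipend — status temporary ✓ (not excluded); service 692 days < 24 months (≈720 days) ✗ → not eligible.
Gym Reimbursement — service 692 days ≥ 18 months (≈540 days) ✓; site Hamburg ✓; age 19 ≥ 18 ✓; 40 hrs/wk ≥ 35 ✓ → eligible.
Backup Childcare — status temporary ✗ (requires full-time or seasonal) → not eligible.
Health Savings Account — status temporary ✗ (requires full-time, part-time, or seasonal) → not eligible.
Home Office Allowance — service 692 days ≥ 6 weeks (≈42 days) ✓; rating 3 < 4 ✗ → not eligible.
Pension Scheme — status temporary ✓; service 692 days ≥ 18 months (≈540 days) ✓; rating 3 < 4 ✗ → not eligible.

Gym Reimbursement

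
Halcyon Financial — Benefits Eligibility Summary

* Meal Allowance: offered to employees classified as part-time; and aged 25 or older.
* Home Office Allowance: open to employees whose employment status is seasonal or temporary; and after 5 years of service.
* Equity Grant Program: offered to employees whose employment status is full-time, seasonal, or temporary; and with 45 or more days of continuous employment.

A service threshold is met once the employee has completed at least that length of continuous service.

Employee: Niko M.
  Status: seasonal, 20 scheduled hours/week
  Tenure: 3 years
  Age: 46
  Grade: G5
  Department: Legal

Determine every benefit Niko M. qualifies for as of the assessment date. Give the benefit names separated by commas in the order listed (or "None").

Equity Grant Program

Meal Allowance — status seasonal ✗ (requires part-time) → not eligible.
Home Office Allowance — status seasonal ✓; service 3 years < 5 years ✗ → not eligible.
Equity Grant Program — status seasonal ✓; service 3 years ≥ 45 days ✓ → eligible.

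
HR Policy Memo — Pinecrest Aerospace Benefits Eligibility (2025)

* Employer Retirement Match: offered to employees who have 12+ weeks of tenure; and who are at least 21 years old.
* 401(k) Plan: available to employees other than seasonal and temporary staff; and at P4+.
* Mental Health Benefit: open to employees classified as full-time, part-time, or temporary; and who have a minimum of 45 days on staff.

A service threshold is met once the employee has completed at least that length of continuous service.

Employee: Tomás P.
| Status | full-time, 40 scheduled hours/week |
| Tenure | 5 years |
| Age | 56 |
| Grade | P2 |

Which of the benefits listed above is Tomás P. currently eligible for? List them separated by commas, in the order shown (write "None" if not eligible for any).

Employer Retirement Match — service 5 years ≥ 12 weeks (≈84 days) ✓; age 56 ≥ 21 ✓ → eligible.
401(k) Plan — status full-time ✓ (not excluded); grade P2 < P4 ✗ → not eligible.
Mental Health Benefit — status full-time ✓; service 5 years ≥ 45 days ✓ → eligible.

Employer Retirement Match, Mental Health Benefit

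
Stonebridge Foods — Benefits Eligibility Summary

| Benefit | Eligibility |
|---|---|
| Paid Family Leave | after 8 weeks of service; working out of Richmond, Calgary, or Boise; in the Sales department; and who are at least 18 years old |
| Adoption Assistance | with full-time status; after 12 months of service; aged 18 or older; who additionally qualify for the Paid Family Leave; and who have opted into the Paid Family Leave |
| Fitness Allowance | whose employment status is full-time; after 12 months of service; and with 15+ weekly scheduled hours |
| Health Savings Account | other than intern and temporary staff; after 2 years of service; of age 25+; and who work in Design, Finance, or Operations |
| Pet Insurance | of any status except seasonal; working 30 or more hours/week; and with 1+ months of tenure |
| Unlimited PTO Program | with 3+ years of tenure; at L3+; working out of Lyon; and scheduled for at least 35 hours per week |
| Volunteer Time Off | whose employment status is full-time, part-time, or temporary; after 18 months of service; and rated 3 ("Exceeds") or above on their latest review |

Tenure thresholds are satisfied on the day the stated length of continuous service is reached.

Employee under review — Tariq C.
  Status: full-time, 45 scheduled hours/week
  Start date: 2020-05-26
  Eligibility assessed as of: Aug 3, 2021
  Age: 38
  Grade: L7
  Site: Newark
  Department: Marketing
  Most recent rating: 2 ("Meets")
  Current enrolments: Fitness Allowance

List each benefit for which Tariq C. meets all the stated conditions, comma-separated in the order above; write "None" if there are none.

Service from 2020-05-26 to Aug 3, 2021: 434 days.
Paid Family Leave — service 434 days ≥ 8 weeks (≈56 days) ✓; site Newark ✗ (not Richmond, Calgary, or Boise) → not eligible.
Adoption Assistance — status full-time ✓; service 434 days ≥ 12 months (≈360 days) ✓; age 38 ≥ 18 ✓; not eligible for Paid Family Leave ✗ → not eligible.
Fitness Allowance — status full-time ✓; service 434 days ≥ 12 months (≈360 days) ✓; 45 hrs/wk ≥ 15 ✓ → eligible.
Health Savings Account — status full-time ✓ (not excluded); service 434 days < 2 years (≈730 days) ✗ → not eligible.
Pet Insurance — status full-time ✓ (not excluded); 45 hrs/wk ≥ 30 ✓; service 434 days ≥ 1 month (≈30 days) ✓ → eligible.
Unlimited PTO Program — service 434 days < 3 years (≈1095 days) ✗ → not eligible.
Volunteer Time Off — status full-time ✓; service 434 days < 18 months (≈540 days) ✗ → not eligible.

Fitness Allowance, Pet Insurance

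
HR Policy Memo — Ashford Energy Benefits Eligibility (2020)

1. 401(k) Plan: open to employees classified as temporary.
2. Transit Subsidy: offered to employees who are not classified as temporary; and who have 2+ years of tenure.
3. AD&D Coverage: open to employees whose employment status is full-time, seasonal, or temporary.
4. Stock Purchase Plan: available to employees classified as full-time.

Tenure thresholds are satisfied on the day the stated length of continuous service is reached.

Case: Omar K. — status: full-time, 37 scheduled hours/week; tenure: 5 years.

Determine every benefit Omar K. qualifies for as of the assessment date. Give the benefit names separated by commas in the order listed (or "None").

Transit Subsidy, AD&D Coverage, Stock Purchase Plan

401(k) Plan — status full-time ✗ (requires temporary) → not eligible.
Transit Subsidy — status full-time ✓ (not excluded); service 5 years ≥ 2 years ✓ → eligible.
AD&D Coverage — status full-time ✓ → eligible.
Stock Purchase Plan — status full-time ✓ → eligible.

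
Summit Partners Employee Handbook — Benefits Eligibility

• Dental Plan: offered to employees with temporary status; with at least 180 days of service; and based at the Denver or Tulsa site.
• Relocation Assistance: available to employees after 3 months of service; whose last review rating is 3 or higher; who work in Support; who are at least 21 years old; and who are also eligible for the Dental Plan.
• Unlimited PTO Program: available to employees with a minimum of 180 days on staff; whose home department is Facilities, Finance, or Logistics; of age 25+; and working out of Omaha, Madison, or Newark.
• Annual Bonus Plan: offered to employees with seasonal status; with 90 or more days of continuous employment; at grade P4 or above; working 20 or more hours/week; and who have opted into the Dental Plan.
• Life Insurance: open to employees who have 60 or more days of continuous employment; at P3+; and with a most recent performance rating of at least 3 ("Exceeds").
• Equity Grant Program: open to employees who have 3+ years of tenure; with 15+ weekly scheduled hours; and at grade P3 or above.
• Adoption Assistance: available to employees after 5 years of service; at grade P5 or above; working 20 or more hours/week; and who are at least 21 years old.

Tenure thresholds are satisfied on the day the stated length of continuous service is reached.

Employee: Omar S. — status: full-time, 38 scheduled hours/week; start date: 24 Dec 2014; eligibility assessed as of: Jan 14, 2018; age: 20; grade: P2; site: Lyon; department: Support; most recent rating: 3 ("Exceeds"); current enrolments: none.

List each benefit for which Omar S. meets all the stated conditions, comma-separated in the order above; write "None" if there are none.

Service from 24 Dec 2014 to Jan 14, 2018: 1117 days.
Dental Plan — status full-time ✗ (requires temporary) → not eligible.
Relocation Assistance — service 1117 days ≥ 3 months (≈90 days) ✓; rating 3 ≥ 3 ✓; dept Support ✓; age 20 < 21 ✗ → not eligible.
Unlimited PTO Program — service 1117 days ≥ 180 days ✓; dept Support ✗ → not eligible.
Annual Bonus Plan — status full-time ✗ (requires seasonal) → not eligible.
Life Insurance — service 1117 days ≥ 60 days ✓; grade P2 < P3 ✗ → not eligible.
Equity Grant Program — service 1117 days ≥ 3 years (≈1095 days) ✓; 38 hrs/wk ≥ 15 ✓; grade P2 < P3 ✗ → not eligible.
Adoption Assistance — service 1117 days < 5 years (≈1825 days) ✗ → not eligible.

None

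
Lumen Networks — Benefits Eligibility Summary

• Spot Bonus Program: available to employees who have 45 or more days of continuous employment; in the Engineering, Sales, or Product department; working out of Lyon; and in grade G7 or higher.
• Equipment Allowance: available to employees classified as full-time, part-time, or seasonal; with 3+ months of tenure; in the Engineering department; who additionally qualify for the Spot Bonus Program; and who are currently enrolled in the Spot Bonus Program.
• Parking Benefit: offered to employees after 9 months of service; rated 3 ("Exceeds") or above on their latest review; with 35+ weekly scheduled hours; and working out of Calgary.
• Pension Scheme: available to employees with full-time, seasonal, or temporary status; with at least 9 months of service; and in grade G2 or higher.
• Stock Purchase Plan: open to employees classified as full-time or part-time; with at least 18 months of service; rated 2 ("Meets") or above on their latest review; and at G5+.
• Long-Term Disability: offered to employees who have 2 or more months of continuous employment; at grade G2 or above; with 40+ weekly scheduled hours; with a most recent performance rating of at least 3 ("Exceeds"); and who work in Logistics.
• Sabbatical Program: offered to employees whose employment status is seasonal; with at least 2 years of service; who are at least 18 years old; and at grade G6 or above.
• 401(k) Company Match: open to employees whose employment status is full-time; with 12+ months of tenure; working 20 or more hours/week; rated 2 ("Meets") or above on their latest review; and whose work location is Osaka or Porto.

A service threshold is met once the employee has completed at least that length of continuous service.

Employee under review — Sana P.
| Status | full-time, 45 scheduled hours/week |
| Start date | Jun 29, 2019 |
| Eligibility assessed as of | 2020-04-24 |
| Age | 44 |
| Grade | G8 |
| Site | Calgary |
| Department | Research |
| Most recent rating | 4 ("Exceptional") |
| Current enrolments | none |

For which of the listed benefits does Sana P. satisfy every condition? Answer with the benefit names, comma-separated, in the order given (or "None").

Parking Benefit, Pension Scheme

Service from Jun 29, 2019 to 2020-04-24: 300 days.
Spot Bonus Program — service 300 days ≥ 45 days ✓; dept Research ✗ → not eligible.
Equipment Allowance — status full-time ✓; service 300 days ≥ 3 months (≈90 days) ✓; dept Research ✗ → not eligible.
Parking Benefit — service 300 days ≥ 9 months (≈270 days) ✓; rating 4 ≥ 3 ✓; 45 hrs/wk ≥ 35 ✓; site Calgary ✓ → eligible.
Pension Scheme — status full-time ✓; service 300 days ≥ 9 months (≈270 days) ✓; grade G8 ≥ G2 ✓ → eligible.
Stock Purchase Plan — status full-time ✓; service 300 days < 18 months (≈540 days) ✗ → not eligible.
Long-Term Disability — service 300 days ≥ 2 months (≈60 days) ✓; grade G8 ≥ G2 ✓; 45 hrs/wk ≥ 40 ✓; rating 4 ≥ 3 ✓; dept Research ✗ → not eligible.
Sabbatical Program — status full-time ✗ (requires seasonal) → not eligible.
401(k) Company Match — status full-time ✓; service 300 days < 12 months (≈360 days) ✗ → not eligible.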